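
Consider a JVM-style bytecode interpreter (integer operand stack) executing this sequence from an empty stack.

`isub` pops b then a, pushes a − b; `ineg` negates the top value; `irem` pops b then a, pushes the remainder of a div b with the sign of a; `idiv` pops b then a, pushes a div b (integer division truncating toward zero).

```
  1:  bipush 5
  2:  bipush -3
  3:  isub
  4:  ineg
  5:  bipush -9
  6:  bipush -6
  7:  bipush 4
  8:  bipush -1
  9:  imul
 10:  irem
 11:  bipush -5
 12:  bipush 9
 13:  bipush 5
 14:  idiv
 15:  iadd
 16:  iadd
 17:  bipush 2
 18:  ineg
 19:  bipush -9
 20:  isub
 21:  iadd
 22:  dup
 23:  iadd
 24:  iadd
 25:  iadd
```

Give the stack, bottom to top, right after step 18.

[-8, -9, -6, -2]

bipush 5  → [5]
bipush -3 → [5, -3]
isub      → [8]
ineg      → [-8]
bipush -9 → [-8, -9]
bipush -6 → [-8, -9, -6]
bipush 4  → [-8, -9, -6, 4]
bipush -1 → [-8, -9, -6, 4, -1]
imul      → [-8, -9, -6, -4]
irem      → [-8, -9, -2]
bipush -5 → [-8, -9, -2, -5]
bipush 9  → [-8, -9, -2, -5, 9]
bipush 5  → [-8, -9, -2, -5, 9, 5]
idiv      → [-8, -9, -2, -5, 1]
iadd      → [-8, -9, -2, -4]
iadd      → [-8, -9, -6]
bipush 2  → [-8, -9, -6, 2]
ineg      → [-8, -9, -6, -2]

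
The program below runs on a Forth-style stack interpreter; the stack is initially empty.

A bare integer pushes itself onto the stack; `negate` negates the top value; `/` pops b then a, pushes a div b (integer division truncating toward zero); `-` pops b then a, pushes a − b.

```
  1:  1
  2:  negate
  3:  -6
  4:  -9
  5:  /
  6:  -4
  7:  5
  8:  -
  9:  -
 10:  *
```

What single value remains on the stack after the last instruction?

-9

1      → [1]
negate → [-1]
-6     → [-1, -6]
-9     → [-1, -6, -9]
/      → [-1, 0]
-4     → [-1, 0, -4]
5      → [-1, 0, -4, 5]
-      → [-1, 0, -9]
-      → [-1, 9]
*      → [-9]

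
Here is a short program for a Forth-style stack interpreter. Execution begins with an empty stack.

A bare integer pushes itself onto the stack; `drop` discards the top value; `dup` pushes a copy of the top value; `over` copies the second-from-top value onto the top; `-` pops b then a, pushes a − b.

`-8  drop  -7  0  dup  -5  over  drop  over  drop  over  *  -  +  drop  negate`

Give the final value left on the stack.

-8     : -8
drop   : (empty)
-7     : -7
0      : -7 0
dup    : -7 0 0
-5     : -7 0 0 -5
over   : -7 0 0 -5 0
drop   : -7 0 0 -5
over   : -7 0 0 -5 0
drop   : -7 0 0 -5
over   : -7 0 0 -5 0
*      : -7 0 0 0
-      : -7 0 0
+      : -7 0
drop   : -7
negate : 7

7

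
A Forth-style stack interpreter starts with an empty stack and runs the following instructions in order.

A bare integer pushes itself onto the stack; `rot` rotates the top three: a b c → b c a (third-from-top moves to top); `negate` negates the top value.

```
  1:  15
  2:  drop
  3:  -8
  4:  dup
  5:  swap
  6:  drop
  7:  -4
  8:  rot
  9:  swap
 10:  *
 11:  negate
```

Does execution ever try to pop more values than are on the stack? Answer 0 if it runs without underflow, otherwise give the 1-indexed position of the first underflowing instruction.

8

15    [15]
drop  []
-8    [-8]
dup   [-8, -8]
swap  [-8, -8]
drop  [-8]
-4    [-8, -4]
rot  — needs 3 operands, stack has 2 → underflow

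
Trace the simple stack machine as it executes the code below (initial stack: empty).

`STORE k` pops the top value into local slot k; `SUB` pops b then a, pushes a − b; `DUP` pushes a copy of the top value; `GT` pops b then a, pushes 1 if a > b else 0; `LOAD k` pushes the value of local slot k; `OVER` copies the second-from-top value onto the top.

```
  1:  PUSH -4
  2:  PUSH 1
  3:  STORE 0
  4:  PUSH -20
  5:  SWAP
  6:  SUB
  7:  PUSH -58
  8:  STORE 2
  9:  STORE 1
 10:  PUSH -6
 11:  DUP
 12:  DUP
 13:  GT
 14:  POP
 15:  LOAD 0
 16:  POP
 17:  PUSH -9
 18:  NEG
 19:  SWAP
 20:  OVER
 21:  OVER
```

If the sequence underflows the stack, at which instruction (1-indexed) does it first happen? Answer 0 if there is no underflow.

PUSH -4  -> -4
PUSH 1   -> -4 1
STORE 0  -> -4
PUSH -20 -> -4 -20
SWAP     -> -20 -4
SUB      -> -16
PUSH -58 -> -16 -58
STORE 2  -> -16
STORE 1  -> (empty)
PUSH -6  -> -6
DUP      -> -6 -6
DUP      -> -6 -6 -6
GT       -> -6 0
POP      -> -6
LOAD 0   -> -6 1
POP      -> -6
PUSH -9  -> -6 -9
NEG      -> -6 9
SWAP     -> 9 -6
OVER     -> 9 -6 9
OVER     -> 9 -6 9 -6

0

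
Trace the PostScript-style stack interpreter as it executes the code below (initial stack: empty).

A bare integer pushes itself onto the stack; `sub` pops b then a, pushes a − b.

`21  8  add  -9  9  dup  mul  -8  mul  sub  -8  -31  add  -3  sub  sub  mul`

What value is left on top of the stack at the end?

21  → 21
8   → 21 8
add → 29
-9  → 29 -9
9   → 29 -9 9
dup → 29 -9 9 9
mul → 29 -9 81
-8  → 29 -9 81 -8
mul → 29 -9 -648
sub → 29 639
-8  → 29 639 -8
-31 → 29 639 -8 -31
add → 29 639 -39
-3  → 29 639 -39 -3
sub → 29 639 -36
sub → 29 675
mul → 19575

19575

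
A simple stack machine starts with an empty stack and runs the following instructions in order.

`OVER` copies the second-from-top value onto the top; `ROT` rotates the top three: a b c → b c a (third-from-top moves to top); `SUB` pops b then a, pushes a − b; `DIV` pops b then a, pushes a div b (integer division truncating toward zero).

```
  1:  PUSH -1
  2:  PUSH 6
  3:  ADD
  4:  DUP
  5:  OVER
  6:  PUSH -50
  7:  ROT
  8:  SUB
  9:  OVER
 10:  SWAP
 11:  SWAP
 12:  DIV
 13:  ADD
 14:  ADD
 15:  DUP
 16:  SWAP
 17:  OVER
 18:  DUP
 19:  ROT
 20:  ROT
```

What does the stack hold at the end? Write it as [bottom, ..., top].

[-1, -1, -1, -1]

PUSH -1  -> -1
PUSH 6   -> -1 6
ADD      -> 5
DUP      -> 5 5
OVER     -> 5 5 5
PUSH -50 -> 5 5 5 -50
ROT      -> 5 5 -50 5
SUB      -> 5 5 -55
OVER     -> 5 5 -55 5
SWAP     -> 5 5 5 -55
SWAP     -> 5 5 -55 5
DIV      -> 5 5 -11
ADD      -> 5 -6
ADD      -> -1
DUP      -> -1 -1
SWAP     -> -1 -1
OVER     -> -1 -1 -1
DUP      -> -1 -1 -1 -1
ROT      -> -1 -1 -1 -1
ROT      -> -1 -1 -1 -1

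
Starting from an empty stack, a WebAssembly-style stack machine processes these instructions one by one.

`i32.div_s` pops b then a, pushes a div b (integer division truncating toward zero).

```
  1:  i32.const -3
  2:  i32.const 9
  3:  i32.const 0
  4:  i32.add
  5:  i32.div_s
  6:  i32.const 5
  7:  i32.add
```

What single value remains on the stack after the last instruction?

i32.const -3 -> -3
i32.const 9  -> -3 9
i32.const 0  -> -3 9 0
i32.add      -> -3 9
i32.div_s    -> 0
i32.const 5  -> 0 5
i32.add      -> 5

5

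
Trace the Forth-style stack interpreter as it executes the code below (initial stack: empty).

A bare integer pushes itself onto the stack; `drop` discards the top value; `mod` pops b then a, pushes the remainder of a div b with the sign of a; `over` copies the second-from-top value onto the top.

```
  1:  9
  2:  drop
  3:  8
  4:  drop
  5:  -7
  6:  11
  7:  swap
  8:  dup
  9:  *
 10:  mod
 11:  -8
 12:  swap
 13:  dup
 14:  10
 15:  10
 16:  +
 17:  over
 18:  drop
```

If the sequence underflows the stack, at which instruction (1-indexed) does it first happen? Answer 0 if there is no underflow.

9    -> [9]
drop -> []
8    -> [8]
drop -> []
-7   -> [-7]
11   -> [-7, 11]
swap -> [11, -7]
dup  -> [11, -7, -7]
*    -> [11, 49]
mod  -> [11]
-8   -> [11, -8]
swap -> [-8, 11]
dup  -> [-8, 11, 11]
10   -> [-8, 11, 11, 10]
10   -> [-8, 11, 11, 10, 10]
+    -> [-8, 11, 11, 20]
over -> [-8, 11, 11, 20, 11]
drop -> [-8, 11, 11, 20]

0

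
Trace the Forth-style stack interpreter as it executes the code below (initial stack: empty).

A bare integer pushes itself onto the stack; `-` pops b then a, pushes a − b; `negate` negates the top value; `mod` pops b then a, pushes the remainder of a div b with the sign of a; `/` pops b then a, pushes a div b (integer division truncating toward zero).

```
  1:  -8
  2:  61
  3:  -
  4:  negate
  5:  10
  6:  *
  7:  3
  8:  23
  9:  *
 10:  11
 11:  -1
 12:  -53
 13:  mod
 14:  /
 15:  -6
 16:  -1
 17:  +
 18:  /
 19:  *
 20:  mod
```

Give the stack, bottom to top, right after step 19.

-8     → [-8]
61     → [-8, 61]
-      → [-69]
negate → [69]
10     → [69, 10]
*      → [690]
3      → [690, 3]
23     → [690, 3, 23]
*      → [690, 69]
11     → [690, 69, 11]
-1     → [690, 69, 11, -1]
-53    → [690, 69, 11, -1, -53]
mod    → [690, 69, 11, -1]
/      → [690, 69, -11]
-6     → [690, 69, -11, -6]
-1     → [690, 69, -11, -6, -1]
+      → [690, 69, -11, -7]
/      → [690, 69, 1]
*      → [690, 69]

[690, 69]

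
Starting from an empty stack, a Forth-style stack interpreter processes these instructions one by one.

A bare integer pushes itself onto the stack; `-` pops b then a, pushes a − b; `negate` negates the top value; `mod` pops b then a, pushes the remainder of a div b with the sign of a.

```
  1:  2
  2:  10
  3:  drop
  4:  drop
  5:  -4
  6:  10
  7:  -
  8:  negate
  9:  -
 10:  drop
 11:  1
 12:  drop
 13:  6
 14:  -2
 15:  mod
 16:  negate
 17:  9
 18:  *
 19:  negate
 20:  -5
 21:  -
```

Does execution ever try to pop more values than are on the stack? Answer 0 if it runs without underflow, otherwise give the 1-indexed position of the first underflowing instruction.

9

2      -> [2]
10     -> [2, 10]
drop   -> [2]
drop   -> []
-4     -> [-4]
10     -> [-4, 10]
-      -> [-14]
negate -> [14]
-  — needs 2 operands, stack has 1 → underflow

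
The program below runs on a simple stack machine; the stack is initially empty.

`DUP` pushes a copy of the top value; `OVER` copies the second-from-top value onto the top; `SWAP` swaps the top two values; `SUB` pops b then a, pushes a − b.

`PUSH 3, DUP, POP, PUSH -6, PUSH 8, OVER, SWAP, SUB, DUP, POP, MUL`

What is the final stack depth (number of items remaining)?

2

PUSH 3  -> 3
DUP     -> 3 3
POP     -> 3
PUSH -6 -> 3 -6
PUSH 8  -> 3 -6 8
OVER    -> 3 -6 8 -6
SWAP    -> 3 -6 -6 8
SUB     -> 3 -6 -14
DUP     -> 3 -6 -14 -14
POP     -> 3 -6 -14
MUL     -> 3 84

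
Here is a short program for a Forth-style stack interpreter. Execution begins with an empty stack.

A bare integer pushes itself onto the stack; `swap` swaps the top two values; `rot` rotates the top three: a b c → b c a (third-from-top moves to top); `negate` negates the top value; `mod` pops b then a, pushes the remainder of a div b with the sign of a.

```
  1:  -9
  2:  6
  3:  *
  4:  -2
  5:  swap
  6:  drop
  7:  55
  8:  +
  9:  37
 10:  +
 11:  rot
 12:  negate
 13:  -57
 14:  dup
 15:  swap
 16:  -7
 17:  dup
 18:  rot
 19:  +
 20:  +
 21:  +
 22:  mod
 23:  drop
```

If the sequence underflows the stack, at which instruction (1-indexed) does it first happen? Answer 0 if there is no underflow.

11

-9   -> -9
6    -> -9 6
*    -> -54
-2   -> -54 -2
swap -> -2 -54
drop -> -2
55   -> -2 55
+    -> 53
37   -> 53 37
+    -> 90
rot  — needs 3 operands, stack has 1 → underflow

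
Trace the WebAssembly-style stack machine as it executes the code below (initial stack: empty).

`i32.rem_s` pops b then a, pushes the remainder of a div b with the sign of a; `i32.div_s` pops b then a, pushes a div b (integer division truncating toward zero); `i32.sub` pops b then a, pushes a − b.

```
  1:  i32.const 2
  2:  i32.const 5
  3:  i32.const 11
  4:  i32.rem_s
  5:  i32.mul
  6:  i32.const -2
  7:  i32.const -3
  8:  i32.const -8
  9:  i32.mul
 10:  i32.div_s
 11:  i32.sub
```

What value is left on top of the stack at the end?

i32.const 2  → 2
i32.const 5  → 2 5
i32.const 11 → 2 5 11
i32.rem_s    → 2 5
i32.mul      → 10
i32.const -2 → 10 -2
i32.const -3 → 10 -2 -3
i32.const -8 → 10 -2 -3 -8
i32.mul      → 10 -2 24
i32.div_s    → 10 0
i32.sub      → 10

10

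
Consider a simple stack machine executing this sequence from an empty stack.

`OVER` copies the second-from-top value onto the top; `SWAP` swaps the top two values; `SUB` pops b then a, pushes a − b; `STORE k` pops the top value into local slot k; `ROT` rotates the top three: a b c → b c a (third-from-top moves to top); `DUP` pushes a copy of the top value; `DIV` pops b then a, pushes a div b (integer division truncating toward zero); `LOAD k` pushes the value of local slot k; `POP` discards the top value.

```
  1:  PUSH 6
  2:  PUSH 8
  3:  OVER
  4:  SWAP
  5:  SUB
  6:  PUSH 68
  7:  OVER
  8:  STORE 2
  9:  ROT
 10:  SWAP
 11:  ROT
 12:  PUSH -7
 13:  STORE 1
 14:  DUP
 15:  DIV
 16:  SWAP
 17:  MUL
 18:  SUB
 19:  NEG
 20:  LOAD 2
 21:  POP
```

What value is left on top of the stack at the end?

PUSH 6  : 6
PUSH 8  : 6 8
OVER    : 6 8 6
SWAP    : 6 6 8
SUB     : 6 -2
PUSH 68 : 6 -2 68
OVER    : 6 -2 68 -2
STORE 2 : 6 -2 68
ROT     : -2 68 6
SWAP    : -2 6 68
ROT     : 6 68 -2
PUSH -7 : 6 68 -2 -7
STORE 1 : 6 68 -2
DUP     : 6 68 -2 -2
DIV     : 6 68 1
SWAP    : 6 1 68
MUL     : 6 68
SUB     : -62
NEG     : 62
LOAD 2  : 62 -2
POP     : 62

62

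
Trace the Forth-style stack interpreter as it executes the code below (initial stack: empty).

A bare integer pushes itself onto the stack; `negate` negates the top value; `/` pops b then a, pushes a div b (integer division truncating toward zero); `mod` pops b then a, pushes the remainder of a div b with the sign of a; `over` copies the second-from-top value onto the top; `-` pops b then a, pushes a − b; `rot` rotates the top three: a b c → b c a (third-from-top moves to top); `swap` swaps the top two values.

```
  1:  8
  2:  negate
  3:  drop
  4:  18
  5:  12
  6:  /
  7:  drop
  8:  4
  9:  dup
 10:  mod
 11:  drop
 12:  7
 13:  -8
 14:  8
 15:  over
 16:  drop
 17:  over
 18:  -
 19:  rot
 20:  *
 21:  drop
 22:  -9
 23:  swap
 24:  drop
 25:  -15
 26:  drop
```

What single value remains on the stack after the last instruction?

8      → 8
negate → -8
drop   → (empty)
18     → 18
12     → 18 12
/      → 1
drop   → (empty)
4      → 4
dup    → 4 4
mod    → 0
drop   → (empty)
7      → 7
-8     → 7 -8
8      → 7 -8 8
over   → 7 -8 8 -8
drop   → 7 -8 8
over   → 7 -8 8 -8
-      → 7 -8 16
rot    → -8 16 7
*      → -8 112
drop   → -8
-9     → -8 -9
swap   → -9 -8
drop   → -9
-15    → -9 -15
drop   → -9

-9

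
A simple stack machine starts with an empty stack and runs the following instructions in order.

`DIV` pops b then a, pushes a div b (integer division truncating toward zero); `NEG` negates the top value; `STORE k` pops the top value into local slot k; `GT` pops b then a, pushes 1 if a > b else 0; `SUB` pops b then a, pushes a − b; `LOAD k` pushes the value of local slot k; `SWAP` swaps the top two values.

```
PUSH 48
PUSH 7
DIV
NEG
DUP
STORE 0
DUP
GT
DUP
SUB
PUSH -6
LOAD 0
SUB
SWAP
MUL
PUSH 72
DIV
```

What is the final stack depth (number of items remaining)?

PUSH 48 : [48]
PUSH 7  : [48, 7]
DIV     : [6]
NEG     : [-6]
DUP     : [-6, -6]
STORE 0 : [-6]
DUP     : [-6, -6]
GT      : [0]
DUP     : [0, 0]
SUB     : [0]
PUSH -6 : [0, -6]
LOAD 0  : [0, -6, -6]
SUB     : [0, 0]
SWAP    : [0, 0]
MUL     : [0]
PUSH 72 : [0, 72]
DIV     : [0]

1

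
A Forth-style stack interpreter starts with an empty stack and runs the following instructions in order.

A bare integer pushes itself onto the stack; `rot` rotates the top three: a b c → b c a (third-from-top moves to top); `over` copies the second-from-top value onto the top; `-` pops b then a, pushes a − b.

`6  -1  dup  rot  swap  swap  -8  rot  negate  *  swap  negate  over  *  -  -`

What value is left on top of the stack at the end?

55

6       [6]
-1      [6, -1]
dup     [6, -1, -1]
rot     [-1, -1, 6]
swap    [-1, 6, -1]
swap    [-1, -1, 6]
-8      [-1, -1, 6, -8]
rot     [-1, 6, -8, -1]
negate  [-1, 6, -8, 1]
*       [-1, 6, -8]
swap    [-1, -8, 6]
negate  [-1, -8, -6]
over    [-1, -8, -6, -8]
*       [-1, -8, 48]
-       [-1, -56]
-       [55]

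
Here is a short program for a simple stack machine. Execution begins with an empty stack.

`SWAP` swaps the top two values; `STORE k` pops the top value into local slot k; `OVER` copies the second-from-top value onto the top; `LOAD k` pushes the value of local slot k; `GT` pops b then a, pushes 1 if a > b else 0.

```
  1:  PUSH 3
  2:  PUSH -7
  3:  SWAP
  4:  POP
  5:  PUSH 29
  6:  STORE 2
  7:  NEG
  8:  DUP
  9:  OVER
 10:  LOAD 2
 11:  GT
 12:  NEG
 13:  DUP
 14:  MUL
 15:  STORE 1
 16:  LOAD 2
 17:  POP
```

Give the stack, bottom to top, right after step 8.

[7, 7]

PUSH 3  → 3
PUSH -7 → 3 -7
SWAP    → -7 3
POP     → -7
PUSH 29 → -7 29
STORE 2 → -7
NEG     → 7
DUP     → 7 7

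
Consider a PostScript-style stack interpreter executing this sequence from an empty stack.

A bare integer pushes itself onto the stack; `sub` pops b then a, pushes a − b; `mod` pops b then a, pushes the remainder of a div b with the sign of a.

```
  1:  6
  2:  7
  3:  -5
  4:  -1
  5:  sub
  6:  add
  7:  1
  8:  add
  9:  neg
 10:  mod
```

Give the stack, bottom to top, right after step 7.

[6, 3, 1]

6   → 6
7   → 6 7
-5  → 6 7 -5
-1  → 6 7 -5 -1
sub → 6 7 -4
add → 6 3
1   → 6 3 1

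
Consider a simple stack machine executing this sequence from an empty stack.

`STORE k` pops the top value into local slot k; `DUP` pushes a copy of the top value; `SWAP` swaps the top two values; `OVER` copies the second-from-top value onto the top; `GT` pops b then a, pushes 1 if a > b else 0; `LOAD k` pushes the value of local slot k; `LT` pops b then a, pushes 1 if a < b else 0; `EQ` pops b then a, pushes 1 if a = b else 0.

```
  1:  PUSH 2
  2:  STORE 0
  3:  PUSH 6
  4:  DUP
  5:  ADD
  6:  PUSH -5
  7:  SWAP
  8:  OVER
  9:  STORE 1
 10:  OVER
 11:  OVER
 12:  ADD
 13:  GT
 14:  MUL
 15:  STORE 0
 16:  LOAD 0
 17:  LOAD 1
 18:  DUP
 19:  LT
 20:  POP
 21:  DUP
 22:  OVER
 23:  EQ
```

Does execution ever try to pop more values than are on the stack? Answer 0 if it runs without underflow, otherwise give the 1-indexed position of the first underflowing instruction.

PUSH 2  : 2
STORE 0 : (empty)
PUSH 6  : 6
DUP     : 6 6
ADD     : 12
PUSH -5 : 12 -5
SWAP    : -5 12
OVER    : -5 12 -5
STORE 1 : -5 12
OVER    : -5 12 -5
OVER    : -5 12 -5 12
ADD     : -5 12 7
GT      : -5 1
MUL     : -5
STORE 0 : (empty)
LOAD 0  : -5
LOAD 1  : -5 -5
DUP     : -5 -5 -5
LT      : -5 0
POP     : -5
DUP     : -5 -5
OVER    : -5 -5 -5
EQ      : -5 1

0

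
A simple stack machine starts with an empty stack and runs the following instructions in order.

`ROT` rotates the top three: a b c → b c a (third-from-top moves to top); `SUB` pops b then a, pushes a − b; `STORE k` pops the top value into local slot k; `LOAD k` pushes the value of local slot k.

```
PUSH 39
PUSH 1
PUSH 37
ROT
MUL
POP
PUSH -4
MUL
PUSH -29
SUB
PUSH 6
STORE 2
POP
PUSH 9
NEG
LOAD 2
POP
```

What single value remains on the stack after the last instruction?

PUSH 39  -> 39
PUSH 1   -> 39 1
PUSH 37  -> 39 1 37
ROT      -> 1 37 39
MUL      -> 1 1443
POP      -> 1
PUSH -4  -> 1 -4
MUL      -> -4
PUSH -29 -> -4 -29
SUB      -> 25
PUSH 6   -> 25 6
STORE 2  -> 25
POP      -> (empty)
PUSH 9   -> 9
NEG      -> -9
LOAD 2   -> -9 6
POP      -> -9

-9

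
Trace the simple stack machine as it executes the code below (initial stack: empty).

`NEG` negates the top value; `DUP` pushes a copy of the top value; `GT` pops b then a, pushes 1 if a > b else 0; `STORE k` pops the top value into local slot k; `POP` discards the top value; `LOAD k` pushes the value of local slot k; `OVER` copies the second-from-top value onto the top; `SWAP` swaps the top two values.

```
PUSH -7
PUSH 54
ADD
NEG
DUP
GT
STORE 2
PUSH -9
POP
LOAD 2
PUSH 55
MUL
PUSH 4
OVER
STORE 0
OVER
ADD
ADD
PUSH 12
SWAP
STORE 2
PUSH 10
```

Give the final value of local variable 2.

4

PUSH -7 -> -7
PUSH 54 -> -7 54
ADD     -> 47
NEG     -> -47
DUP     -> -47 -47
GT      -> 0
STORE 2 -> (empty)
PUSH -9 -> -9
POP     -> (empty)
LOAD 2  -> 0
PUSH 55 -> 0 55
MUL     -> 0
PUSH 4  -> 0 4
OVER    -> 0 4 0
STORE 0 -> 0 4
OVER    -> 0 4 0
ADD     -> 0 4
ADD     -> 4
PUSH 12 -> 4 12
SWAP    -> 12 4
STORE 2 -> 12
PUSH 10 -> 12 10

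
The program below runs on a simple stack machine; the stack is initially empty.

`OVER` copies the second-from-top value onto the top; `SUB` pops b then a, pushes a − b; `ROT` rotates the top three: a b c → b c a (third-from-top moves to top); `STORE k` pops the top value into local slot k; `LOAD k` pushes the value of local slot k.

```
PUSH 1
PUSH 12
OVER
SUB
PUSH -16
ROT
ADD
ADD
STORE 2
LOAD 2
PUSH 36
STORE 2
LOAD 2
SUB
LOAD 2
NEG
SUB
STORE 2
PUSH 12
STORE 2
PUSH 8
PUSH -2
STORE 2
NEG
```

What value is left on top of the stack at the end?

PUSH 1   -> 1
PUSH 12  -> 1 12
OVER     -> 1 12 1
SUB      -> 1 11
PUSH -16 -> 1 11 -16
ROT      -> 11 -16 1
ADD      -> 11 -15
ADD      -> -4
STORE 2  -> (empty)
LOAD 2   -> -4
PUSH 36  -> -4 36
STORE 2  -> -4
LOAD 2   -> -4 36
SUB      -> -40
LOAD 2   -> -40 36
NEG      -> -40 -36
SUB      -> -4
STORE 2  -> (empty)
PUSH 12  -> 12
STORE 2  -> (empty)
PUSH 8   -> 8
PUSH -2  -> 8 -2
STORE 2  -> 8
NEG      -> -8

-8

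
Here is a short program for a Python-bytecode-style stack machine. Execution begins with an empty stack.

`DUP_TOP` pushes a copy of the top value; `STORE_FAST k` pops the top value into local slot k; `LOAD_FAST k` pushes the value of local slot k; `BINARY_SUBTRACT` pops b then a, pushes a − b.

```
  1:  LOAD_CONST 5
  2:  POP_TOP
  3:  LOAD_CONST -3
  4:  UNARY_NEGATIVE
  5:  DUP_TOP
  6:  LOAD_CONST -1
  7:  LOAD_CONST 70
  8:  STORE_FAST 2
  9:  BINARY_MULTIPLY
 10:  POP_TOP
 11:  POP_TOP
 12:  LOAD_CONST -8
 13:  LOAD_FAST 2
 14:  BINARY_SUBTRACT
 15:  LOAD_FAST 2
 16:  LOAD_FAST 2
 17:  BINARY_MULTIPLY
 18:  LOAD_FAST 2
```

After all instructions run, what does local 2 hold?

70

LOAD_CONST 5    -> 5
POP_TOP         -> (empty)
LOAD_CONST -3   -> -3
UNARY_NEGATIVE  -> 3
DUP_TOP         -> 3 3
LOAD_CONST -1   -> 3 3 -1
LOAD_CONST 70   -> 3 3 -1 70
STORE_FAST 2    -> 3 3 -1
BINARY_MULTIPLY -> 3 -3
POP_TOP         -> 3
POP_TOP         -> (empty)
LOAD_CONST -8   -> -8
LOAD_FAST 2     -> -8 70
BINARY_SUBTRACT -> -78
LOAD_FAST 2     -> -78 70
LOAD_FAST 2     -> -78 70 70
BINARY_MULTIPLY -> -78 4900
LOAD_FAST 2     -> -78 4900 70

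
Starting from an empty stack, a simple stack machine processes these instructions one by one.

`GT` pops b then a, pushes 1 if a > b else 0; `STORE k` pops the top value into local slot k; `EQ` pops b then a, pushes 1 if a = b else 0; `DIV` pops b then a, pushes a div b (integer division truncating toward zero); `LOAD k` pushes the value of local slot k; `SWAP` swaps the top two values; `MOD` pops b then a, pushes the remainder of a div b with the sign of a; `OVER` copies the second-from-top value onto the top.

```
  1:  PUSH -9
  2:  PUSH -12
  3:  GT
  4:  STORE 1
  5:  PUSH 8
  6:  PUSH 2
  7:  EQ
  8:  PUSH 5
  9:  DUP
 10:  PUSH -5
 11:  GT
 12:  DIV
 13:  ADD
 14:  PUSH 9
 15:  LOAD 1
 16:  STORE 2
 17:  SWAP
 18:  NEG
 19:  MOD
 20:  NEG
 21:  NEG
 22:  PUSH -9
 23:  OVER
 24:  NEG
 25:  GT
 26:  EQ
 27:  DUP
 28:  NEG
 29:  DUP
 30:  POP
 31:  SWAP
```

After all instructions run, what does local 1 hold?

PUSH -9  : [-9]
PUSH -12 : [-9, -12]
GT       : [1]
STORE 1  : []
PUSH 8   : [8]
PUSH 2   : [8, 2]
EQ       : [0]
PUSH 5   : [0, 5]
DUP      : [0, 5, 5]
PUSH -5  : [0, 5, 5, -5]
GT       : [0, 5, 1]
DIV      : [0, 5]
ADD      : [5]
PUSH 9   : [5, 9]
LOAD 1   : [5, 9, 1]
STORE 2  : [5, 9]
SWAP     : [9, 5]
NEG      : [9, -5]
MOD      : [4]
NEG      : [-4]
NEG      : [4]
PUSH -9  : [4, -9]
OVER     : [4, -9, 4]
NEG      : [4, -9, -4]
GT       : [4, 0]
EQ       : [0]
DUP      : [0, 0]
NEG      : [0, 0]
DUP      : [0, 0, 0]
POP      : [0, 0]
SWAP     : [0, 0]

1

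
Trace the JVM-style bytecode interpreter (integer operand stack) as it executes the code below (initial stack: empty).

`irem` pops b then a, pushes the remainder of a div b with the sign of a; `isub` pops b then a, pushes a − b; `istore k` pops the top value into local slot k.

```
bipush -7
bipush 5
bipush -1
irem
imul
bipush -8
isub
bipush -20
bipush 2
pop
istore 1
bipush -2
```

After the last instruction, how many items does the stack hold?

bipush -7   -7
bipush 5    -7 5
bipush -1   -7 5 -1
irem        -7 0
imul        0
bipush -8   0 -8
isub        8
bipush -20  8 -20
bipush 2    8 -20 2
pop         8 -20
istore 1    8
bipush -2   8 -2

2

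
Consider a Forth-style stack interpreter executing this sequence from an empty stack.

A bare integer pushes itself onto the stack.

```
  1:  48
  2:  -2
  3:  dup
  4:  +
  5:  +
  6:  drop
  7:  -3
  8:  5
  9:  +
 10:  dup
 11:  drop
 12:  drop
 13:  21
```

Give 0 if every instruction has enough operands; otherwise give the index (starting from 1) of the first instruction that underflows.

0

48   : 48
-2   : 48 -2
dup  : 48 -2 -2
+    : 48 -4
+    : 44
drop : (empty)
-3   : -3
5    : -3 5
+    : 2
dup  : 2 2
drop : 2
drop : (empty)
21   : 21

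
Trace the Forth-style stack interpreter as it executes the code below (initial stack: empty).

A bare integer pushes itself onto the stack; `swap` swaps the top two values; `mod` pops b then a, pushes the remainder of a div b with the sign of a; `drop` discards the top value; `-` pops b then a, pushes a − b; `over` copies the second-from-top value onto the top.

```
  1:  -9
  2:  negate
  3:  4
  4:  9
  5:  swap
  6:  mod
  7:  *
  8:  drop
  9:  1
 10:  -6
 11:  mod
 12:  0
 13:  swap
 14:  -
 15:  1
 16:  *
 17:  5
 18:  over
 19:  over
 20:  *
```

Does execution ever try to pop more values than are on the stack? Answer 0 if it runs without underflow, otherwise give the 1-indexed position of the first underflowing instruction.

0

-9      [-9]
negate  [9]
4       [9, 4]
9       [9, 4, 9]
swap    [9, 9, 4]
mod     [9, 1]
*       [9]
drop    []
1       [1]
-6      [1, -6]
mod     [1]
0       [1, 0]
swap    [0, 1]
-       [-1]
1       [-1, 1]
*       [-1]
5       [-1, 5]
over    [-1, 5, -1]
over    [-1, 5, -1, 5]
*       [-1, 5, -5]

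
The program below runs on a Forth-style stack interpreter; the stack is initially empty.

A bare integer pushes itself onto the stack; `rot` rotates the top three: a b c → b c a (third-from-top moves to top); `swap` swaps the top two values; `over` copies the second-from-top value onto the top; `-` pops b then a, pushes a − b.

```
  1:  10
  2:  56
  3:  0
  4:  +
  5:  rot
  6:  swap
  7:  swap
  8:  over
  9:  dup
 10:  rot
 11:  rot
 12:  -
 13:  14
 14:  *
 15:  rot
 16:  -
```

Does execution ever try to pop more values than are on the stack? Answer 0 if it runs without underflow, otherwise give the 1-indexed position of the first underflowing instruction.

5

10  [10]
56  [10, 56]
0   [10, 56, 0]
+   [10, 56]
rot  — needs 3 operands, stack has 2 → underflow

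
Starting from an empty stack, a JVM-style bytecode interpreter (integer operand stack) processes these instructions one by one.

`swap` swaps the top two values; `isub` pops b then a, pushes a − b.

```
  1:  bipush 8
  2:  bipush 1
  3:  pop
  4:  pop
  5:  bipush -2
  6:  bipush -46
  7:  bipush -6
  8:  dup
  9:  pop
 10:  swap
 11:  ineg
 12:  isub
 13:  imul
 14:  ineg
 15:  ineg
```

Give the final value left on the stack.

104

bipush 8   : 8
bipush 1   : 8 1
pop        : 8
pop        : (empty)
bipush -2  : -2
bipush -46 : -2 -46
bipush -6  : -2 -46 -6
dup        : -2 -46 -6 -6
pop        : -2 -46 -6
swap       : -2 -6 -46
ineg       : -2 -6 46
isub       : -2 -52
imul       : 104
ineg       : -104
ineg       : 104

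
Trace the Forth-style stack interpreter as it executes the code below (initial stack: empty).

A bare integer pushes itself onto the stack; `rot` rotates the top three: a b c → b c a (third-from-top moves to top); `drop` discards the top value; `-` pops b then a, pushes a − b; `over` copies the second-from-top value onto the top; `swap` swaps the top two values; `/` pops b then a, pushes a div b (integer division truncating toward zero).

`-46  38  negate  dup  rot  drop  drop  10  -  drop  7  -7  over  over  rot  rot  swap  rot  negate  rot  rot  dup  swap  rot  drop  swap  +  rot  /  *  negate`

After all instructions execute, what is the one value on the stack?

14

-46    : [-46]
38     : [-46, 38]
negate : [-46, -38]
dup    : [-46, -38, -38]
rot    : [-38, -38, -46]
drop   : [-38, -38]
drop   : [-38]
10     : [-38, 10]
-      : [-48]
drop   : []
7      : [7]
-7     : [7, -7]
over   : [7, -7, 7]
over   : [7, -7, 7, -7]
rot    : [7, 7, -7, -7]
rot    : [7, -7, -7, 7]
swap   : [7, -7, 7, -7]
rot    : [7, 7, -7, -7]
negate : [7, 7, -7, 7]
rot    : [7, -7, 7, 7]
rot    : [7, 7, 7, -7]
dup    : [7, 7, 7, -7, -7]
swap   : [7, 7, 7, -7, -7]
rot    : [7, 7, -7, -7, 7]
drop   : [7, 7, -7, -7]
swap   : [7, 7, -7, -7]
+      : [7, 7, -14]
rot    : [7, -14, 7]
/      : [7, -2]
*      : [-14]
negate : [14]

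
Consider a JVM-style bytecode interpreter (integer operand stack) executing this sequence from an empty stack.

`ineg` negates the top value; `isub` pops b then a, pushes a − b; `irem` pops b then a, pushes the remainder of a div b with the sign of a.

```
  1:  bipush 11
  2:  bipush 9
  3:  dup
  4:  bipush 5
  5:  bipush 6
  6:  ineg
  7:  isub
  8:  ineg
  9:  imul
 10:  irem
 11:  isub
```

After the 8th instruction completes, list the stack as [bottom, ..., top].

[11, 9, 9, -11]

bipush 11 -> 11
bipush 9  -> 11 9
dup       -> 11 9 9
bipush 5  -> 11 9 9 5
bipush 6  -> 11 9 9 5 6
ineg      -> 11 9 9 5 -6
isub      -> 11 9 9 11
ineg      -> 11 9 9 -11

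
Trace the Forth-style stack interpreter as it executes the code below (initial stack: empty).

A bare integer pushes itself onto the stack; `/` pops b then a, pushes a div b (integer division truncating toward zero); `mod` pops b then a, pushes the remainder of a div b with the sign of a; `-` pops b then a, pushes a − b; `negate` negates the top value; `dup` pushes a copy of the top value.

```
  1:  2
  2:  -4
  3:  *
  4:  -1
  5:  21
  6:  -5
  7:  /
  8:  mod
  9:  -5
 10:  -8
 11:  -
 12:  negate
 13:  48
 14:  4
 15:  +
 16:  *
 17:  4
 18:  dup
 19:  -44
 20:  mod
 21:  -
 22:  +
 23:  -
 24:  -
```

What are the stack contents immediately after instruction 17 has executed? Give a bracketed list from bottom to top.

[-8, -1, -156, 4]

2      → 2
-4     → 2 -4
*      → -8
-1     → -8 -1
21     → -8 -1 21
-5     → -8 -1 21 -5
/      → -8 -1 -4
mod    → -8 -1
-5     → -8 -1 -5
-8     → -8 -1 -5 -8
-      → -8 -1 3
negate → -8 -1 -3
48     → -8 -1 -3 48
4      → -8 -1 -3 48 4
+      → -8 -1 -3 52
*      → -8 -1 -156
4      → -8 -1 -156 4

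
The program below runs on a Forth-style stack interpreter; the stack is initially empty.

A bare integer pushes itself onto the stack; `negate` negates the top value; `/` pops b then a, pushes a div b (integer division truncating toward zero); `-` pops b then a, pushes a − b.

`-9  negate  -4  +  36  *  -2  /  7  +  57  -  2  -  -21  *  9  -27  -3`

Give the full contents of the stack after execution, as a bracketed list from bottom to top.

-9     -> -9
negate -> 9
-4     -> 9 -4
+      -> 5
36     -> 5 36
*      -> 180
-2     -> 180 -2
/      -> -90
7      -> -90 7
+      -> -83
57     -> -83 57
-      -> -140
2      -> -140 2
-      -> -142
-21    -> -142 -21
*      -> 2982
9      -> 2982 9
-27    -> 2982 9 -27
-3     -> 2982 9 -27 -3

[2982, 9, -27, -3]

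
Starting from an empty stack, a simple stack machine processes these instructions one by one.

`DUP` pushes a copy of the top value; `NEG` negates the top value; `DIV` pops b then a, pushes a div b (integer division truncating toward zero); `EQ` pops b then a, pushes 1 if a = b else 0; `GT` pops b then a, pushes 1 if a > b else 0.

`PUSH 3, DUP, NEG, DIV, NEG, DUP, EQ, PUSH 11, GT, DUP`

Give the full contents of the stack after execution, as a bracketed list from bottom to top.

[0, 0]

PUSH 3  → [3]
DUP     → [3, 3]
NEG     → [3, -3]
DIV     → [-1]
NEG     → [1]
DUP     → [1, 1]
EQ      → [1]
PUSH 11 → [1, 11]
GT      → [0]
DUP     → [0, 0]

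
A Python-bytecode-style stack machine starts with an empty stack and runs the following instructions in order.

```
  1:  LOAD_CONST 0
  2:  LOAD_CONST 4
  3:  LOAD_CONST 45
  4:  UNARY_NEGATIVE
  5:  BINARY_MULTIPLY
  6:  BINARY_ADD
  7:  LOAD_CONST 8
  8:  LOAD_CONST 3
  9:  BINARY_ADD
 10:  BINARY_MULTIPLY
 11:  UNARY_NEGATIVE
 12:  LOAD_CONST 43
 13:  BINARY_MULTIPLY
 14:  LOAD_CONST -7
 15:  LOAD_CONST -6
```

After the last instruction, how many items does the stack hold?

LOAD_CONST 0    → 0
LOAD_CONST 4    → 0 4
LOAD_CONST 45   → 0 4 45
UNARY_NEGATIVE  → 0 4 -45
BINARY_MULTIPLY → 0 -180
BINARY_ADD      → -180
LOAD_CONST 8    → -180 8
LOAD_CONST 3    → -180 8 3
BINARY_ADD      → -180 11
BINARY_MULTIPLY → -1980
UNARY_NEGATIVE  → 1980
LOAD_CONST 43   → 1980 43
BINARY_MULTIPLY → 85140
LOAD_CONST -7   → 85140 -7
LOAD_CONST -6   → 85140 -7 -6

3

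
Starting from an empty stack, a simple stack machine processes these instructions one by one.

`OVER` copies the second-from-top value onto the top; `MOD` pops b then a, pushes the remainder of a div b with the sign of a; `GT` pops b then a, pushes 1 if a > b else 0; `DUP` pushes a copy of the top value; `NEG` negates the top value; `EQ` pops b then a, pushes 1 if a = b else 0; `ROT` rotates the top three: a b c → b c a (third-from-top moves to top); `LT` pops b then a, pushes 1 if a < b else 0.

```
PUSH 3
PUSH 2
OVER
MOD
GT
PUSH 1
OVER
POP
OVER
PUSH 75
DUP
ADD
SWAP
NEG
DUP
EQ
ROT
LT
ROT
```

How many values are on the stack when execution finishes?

PUSH 3  -> 3
PUSH 2  -> 3 2
OVER    -> 3 2 3
MOD     -> 3 2
GT      -> 1
PUSH 1  -> 1 1
OVER    -> 1 1 1
POP     -> 1 1
OVER    -> 1 1 1
PUSH 75 -> 1 1 1 75
DUP     -> 1 1 1 75 75
ADD     -> 1 1 1 150
SWAP    -> 1 1 150 1
NEG     -> 1 1 150 -1
DUP     -> 1 1 150 -1 -1
EQ      -> 1 1 150 1
ROT     -> 1 150 1 1
LT      -> 1 150 0
ROT     -> 150 0 1

3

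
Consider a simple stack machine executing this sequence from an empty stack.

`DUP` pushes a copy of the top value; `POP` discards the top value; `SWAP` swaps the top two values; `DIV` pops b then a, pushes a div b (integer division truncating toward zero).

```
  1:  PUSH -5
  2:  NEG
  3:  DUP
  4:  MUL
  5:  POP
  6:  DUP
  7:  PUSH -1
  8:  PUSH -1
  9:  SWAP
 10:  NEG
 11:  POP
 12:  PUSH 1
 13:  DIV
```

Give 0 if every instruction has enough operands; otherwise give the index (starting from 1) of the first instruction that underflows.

PUSH -5 : [-5]
NEG     : [5]
DUP     : [5, 5]
MUL     : [25]
POP     : []
DUP  — needs 1 operand, stack has 0 → underflow

6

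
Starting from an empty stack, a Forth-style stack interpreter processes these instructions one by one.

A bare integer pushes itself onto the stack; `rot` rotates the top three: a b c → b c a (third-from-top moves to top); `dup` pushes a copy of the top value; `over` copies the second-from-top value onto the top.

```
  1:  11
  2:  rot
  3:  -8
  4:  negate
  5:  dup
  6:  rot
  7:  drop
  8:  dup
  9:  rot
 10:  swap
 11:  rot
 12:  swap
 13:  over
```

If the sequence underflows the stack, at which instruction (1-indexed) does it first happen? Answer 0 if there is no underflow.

2

11 -> [11]
rot  — needs 3 operands, stack has 1 → underflow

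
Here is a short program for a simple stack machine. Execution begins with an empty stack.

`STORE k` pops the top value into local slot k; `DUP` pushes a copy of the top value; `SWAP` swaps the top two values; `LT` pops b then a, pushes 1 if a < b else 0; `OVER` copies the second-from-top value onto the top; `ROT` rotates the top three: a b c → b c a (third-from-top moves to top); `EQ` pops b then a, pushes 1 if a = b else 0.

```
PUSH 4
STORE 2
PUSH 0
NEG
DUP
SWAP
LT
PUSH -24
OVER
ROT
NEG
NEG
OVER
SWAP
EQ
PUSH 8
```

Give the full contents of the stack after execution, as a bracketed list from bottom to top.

PUSH 4    [4]
STORE 2   []
PUSH 0    [0]
NEG       [0]
DUP       [0, 0]
SWAP      [0, 0]
LT        [0]
PUSH -24  [0, -24]
OVER      [0, -24, 0]
ROT       [-24, 0, 0]
NEG       [-24, 0, 0]
NEG       [-24, 0, 0]
OVER      [-24, 0, 0, 0]
SWAP      [-24, 0, 0, 0]
EQ        [-24, 0, 1]
PUSH 8    [-24, 0, 1, 8]

[-24, 0, 1, 8]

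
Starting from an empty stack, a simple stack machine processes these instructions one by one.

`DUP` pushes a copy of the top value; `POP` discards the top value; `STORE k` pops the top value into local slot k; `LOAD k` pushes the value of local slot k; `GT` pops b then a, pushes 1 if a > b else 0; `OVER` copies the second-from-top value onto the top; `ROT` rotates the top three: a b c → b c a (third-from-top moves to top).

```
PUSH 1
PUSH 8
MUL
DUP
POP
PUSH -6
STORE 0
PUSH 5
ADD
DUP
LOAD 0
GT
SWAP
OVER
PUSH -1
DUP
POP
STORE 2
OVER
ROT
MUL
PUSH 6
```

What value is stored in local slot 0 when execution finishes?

PUSH 1   [1]
PUSH 8   [1, 8]
MUL      [8]
DUP      [8, 8]
POP      [8]
PUSH -6  [8, -6]
STORE 0  [8]
PUSH 5   [8, 5]
ADD      [13]
DUP      [13, 13]
LOAD 0   [13, 13, -6]
GT       [13, 1]
SWAP     [1, 13]
OVER     [1, 13, 1]
PUSH -1  [1, 13, 1, -1]
DUP      [1, 13, 1, -1, -1]
POP      [1, 13, 1, -1]
STORE 2  [1, 13, 1]
OVER     [1, 13, 1, 13]
ROT      [1, 1, 13, 13]
MUL      [1, 1, 169]
PUSH 6   [1, 1, 169, 6]

-6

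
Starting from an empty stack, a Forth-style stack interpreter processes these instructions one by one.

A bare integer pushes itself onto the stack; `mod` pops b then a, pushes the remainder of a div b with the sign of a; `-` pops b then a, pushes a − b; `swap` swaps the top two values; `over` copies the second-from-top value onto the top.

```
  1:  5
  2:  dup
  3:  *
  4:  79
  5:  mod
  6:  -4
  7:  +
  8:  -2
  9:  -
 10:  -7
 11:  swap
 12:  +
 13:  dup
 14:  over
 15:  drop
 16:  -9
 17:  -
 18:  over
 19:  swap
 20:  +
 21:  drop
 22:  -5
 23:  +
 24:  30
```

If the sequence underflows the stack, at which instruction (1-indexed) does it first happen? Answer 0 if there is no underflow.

0

5    : 5
dup  : 5 5
*    : 25
79   : 25 79
mod  : 25
-4   : 25 -4
+    : 21
-2   : 21 -2
-    : 23
-7   : 23 -7
swap : -7 23
+    : 16
dup  : 16 16
over : 16 16 16
drop : 16 16
-9   : 16 16 -9
-    : 16 25
over : 16 25 16
swap : 16 16 25
+    : 16 41
drop : 16
-5   : 16 -5
+    : 11
30   : 11 30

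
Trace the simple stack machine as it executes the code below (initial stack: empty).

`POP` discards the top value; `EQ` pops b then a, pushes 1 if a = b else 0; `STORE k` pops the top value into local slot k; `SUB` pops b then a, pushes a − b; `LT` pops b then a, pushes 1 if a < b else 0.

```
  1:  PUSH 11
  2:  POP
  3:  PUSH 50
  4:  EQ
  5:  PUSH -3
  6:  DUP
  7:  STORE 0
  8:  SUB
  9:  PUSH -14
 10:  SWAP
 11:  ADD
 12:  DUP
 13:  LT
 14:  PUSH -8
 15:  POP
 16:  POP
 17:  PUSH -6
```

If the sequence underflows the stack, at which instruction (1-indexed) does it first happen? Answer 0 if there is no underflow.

4

PUSH 11 : 11
POP     : (empty)
PUSH 50 : 50
EQ  — needs 2 operands, stack has 1 → underflow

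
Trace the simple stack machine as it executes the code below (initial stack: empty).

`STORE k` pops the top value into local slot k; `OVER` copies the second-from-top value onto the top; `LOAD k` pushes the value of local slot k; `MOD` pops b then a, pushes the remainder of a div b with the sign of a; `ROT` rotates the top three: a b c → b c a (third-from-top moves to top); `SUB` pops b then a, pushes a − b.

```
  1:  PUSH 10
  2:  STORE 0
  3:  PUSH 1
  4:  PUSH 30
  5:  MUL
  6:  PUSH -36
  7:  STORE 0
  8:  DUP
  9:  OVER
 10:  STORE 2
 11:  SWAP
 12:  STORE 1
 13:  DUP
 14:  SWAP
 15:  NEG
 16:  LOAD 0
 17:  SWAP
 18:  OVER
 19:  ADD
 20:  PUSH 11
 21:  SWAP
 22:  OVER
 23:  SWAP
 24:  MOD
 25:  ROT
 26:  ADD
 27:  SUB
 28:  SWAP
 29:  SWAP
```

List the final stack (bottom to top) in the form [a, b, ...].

PUSH 10  -> [10]
STORE 0  -> []
PUSH 1   -> [1]
PUSH 30  -> [1, 30]
MUL      -> [30]
PUSH -36 -> [30, -36]
STORE 0  -> [30]
DUP      -> [30, 30]
OVER     -> [30, 30, 30]
STORE 2  -> [30, 30]
SWAP     -> [30, 30]
STORE 1  -> [30]
DUP      -> [30, 30]
SWAP     -> [30, 30]
NEG      -> [30, -30]
LOAD 0   -> [30, -30, -36]
SWAP     -> [30, -36, -30]
OVER     -> [30, -36, -30, -36]
ADD      -> [30, -36, -66]
PUSH 11  -> [30, -36, -66, 11]
SWAP     -> [30, -36, 11, -66]
OVER     -> [30, -36, 11, -66, 11]
SWAP     -> [30, -36, 11, 11, -66]
MOD      -> [30, -36, 11, 11]
ROT      -> [30, 11, 11, -36]
ADD      -> [30, 11, -25]
SUB      -> [30, 36]
SWAP     -> [36, 30]
SWAP     -> [30, 36]

[30, 36]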